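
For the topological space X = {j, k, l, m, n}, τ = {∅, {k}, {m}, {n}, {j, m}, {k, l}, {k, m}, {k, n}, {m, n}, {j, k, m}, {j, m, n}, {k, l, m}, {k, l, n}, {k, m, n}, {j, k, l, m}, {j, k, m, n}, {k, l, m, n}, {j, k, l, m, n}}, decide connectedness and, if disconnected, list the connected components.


(X, τ) is disconnected; components = [{n}, {j, m}, {k, l}].

Find clopen sets (U ∈ τ with X ∖ U ∈ τ):
  U = ∅, X ∖ U = {j, k, l, m, n} — both open, so U is clopen.
  U = {n}, X ∖ U = {j, k, l, m} — both open, so U is clopen.
  U = {j, m}, X ∖ U = {k, l, n} — both open, so U is clopen.
  U = {k, l}, X ∖ U = {j, m, n} — both open, so U is clopen.
  U = {j, m, n}, X ∖ U = {k, l} — both open, so U is clopen.
  U = {k, l, n}, X ∖ U = {j, m} — both open, so U is clopen.
  U = {j, k, l, m}, X ∖ U = {n} — both open, so U is clopen.
  U = {j, k, l, m, n}, X ∖ U = ∅ — both open, so U is clopen.
Nontrivial clopen(s) exist: e.g. {k, l}. So (X, τ) is disconnected.
Compute connected components by grouping points that agree on all clopens:
  component: {n}
  component: {j, m}
  component: {k, l}


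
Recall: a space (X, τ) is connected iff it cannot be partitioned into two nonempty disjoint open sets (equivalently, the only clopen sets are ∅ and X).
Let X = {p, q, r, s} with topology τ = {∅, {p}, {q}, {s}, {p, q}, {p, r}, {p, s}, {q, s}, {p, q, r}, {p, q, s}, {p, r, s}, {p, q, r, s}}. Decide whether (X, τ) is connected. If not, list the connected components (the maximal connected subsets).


(X, τ) is disconnected; components = [{q}, {s}, {p, r}].

Find clopen sets (U ∈ τ with X ∖ U ∈ τ):
  U = ∅, X ∖ U = {p, q, r, s} — both open, so U is clopen.
  U = {q}, X ∖ U = {p, r, s} — both open, so U is clopen.
  U = {s}, X ∖ U = {p, q, r} — both open, so U is clopen.
  U = {p, r}, X ∖ U = {q, s} — both open, so U is clopen.
  U = {q, s}, X ∖ U = {p, r} — both open, so U is clopen.
  U = {p, q, r}, X ∖ U = {s} — both open, so U is clopen.
  U = {p, r, s}, X ∖ U = {q} — both open, so U is clopen.
  U = {p, q, r, s}, X ∖ U = ∅ — both open, so U is clopen.
Nontrivial clopen(s) exist: e.g. {q}. So (X, τ) is disconnected.
Compute connected components by grouping points that agree on all clopens:
  component: {q}
  component: {s}
  component: {p, r}


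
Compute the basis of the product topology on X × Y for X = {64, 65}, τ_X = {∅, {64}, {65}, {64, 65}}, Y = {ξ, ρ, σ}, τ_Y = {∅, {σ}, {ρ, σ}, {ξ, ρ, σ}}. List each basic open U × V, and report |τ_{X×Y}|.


Basis B = {∅ × ∅, {64} × {σ}, {65} × {σ}, {64} × {ρ, σ}, {64, 65} × {σ}, {65} × {ρ, σ}, {64} × {ξ, ρ, σ}, {65} × {ξ, ρ, σ}, {64, 65} × {ρ, σ}, {64, 65} × {ξ, ρ, σ}}; |τ_{X×Y}| = 16.

Enumerate products U × V with U ∈ τ_X, V ∈ τ_Y (deduplicated):
  ∅ × ∅ = {} (∅)
  {64} × {σ} = {(64,σ)}
  {65} × {σ} = {(65,σ)}
  {64} × {ρ, σ} = {(64,ρ), (64,σ)}
  {64, 65} × {σ} = {(64,σ), (65,σ)}
  {65} × {ρ, σ} = {(65,ρ), (65,σ)}
  {64} × {ξ, ρ, σ} = {(64,ξ), (64,ρ), (64,σ)}
  {65} × {ξ, ρ, σ} = {(65,ξ), (65,ρ), (65,σ)}
  {64, 65} × {ρ, σ} = {(64,ρ), (64,σ), (65,ρ), (65,σ)}
  {64, 65} × {ξ, ρ, σ} = {(64,ξ), (64,ρ), (64,σ), (65,ξ), (65,ρ), (65,σ)}
These 10 distinct sets form the basis B.
Close under arbitrary unions to get τ_{X×Y}; counting gives |τ_{X×Y}| = 16.


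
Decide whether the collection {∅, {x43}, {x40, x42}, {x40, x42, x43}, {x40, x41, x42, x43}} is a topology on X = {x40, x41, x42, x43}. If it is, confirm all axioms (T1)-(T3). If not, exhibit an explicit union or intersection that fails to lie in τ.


τ IS a topology on X.

Axiom (T1): ∅ ∈ τ? Yes; X ∈ τ? Yes.
Axiom (T2/T3): check pairwise unions and intersections of members of τ.
All pairwise intersections and unions checked — each lies in τ. Therefore τ satisfies (T1), (T2), (T3): it IS a topology on X.


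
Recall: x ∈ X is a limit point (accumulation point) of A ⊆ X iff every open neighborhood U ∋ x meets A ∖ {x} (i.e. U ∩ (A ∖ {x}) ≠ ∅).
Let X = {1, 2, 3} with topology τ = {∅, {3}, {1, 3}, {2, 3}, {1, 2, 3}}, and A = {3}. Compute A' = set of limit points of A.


A' = {1, 2}

For each x ∈ X, list the open sets U ∈ τ with x ∈ U, then check whether U ∩ (A ∖ {x}) ≠ ∅ for every such U.
  x = 1: opens ∋ x are {1, 3}, {1, 2, 3}; each meets A ∖ {1}, so x IS a limit point.
  x = 2: opens ∋ x are {2, 3}, {1, 2, 3}; each meets A ∖ {2}, so x IS a limit point.
  x = 3: open {3} ∋ x has {3} ∩ (A ∖ {3}) = ∅, so x is NOT a limit point.
Collecting: A' = {1, 2}.


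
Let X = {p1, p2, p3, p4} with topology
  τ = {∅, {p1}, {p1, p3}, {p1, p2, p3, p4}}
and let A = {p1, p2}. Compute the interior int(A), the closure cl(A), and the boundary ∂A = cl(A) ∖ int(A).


int(A) = {p1}, cl(A) = {p1, p2, p3, p4}, ∂A = {p2, p3, p4}.

Closed sets in (X, τ) are complements of opens:
  closed(X, τ) = {∅, {p2, p4}, {p2, p3, p4}, {p1, p2, p3, p4}}.
int(A) = ⋃ {U ∈ τ : U ⊆ A}. Opens contained in A: ∅, {p1}.
Taking the union of these: int(A) = {p1}.
cl(A) = ⋂ {C closed : A ⊆ C}. Closed sets containing A: {p1, p2, p3, p4}.
Intersecting these: cl(A) = {p1, p2, p3, p4}.
∂A = cl(A) ∖ int(A) = {p1, p2, p3, p4} ∖ {p1} = {p2, p3, p4}.


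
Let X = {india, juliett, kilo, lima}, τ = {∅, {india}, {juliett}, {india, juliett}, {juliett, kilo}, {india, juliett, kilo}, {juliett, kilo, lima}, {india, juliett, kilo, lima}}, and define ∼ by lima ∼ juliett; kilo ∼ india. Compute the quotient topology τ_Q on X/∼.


X/∼ = {[india=kilo], [juliett=lima]}; |τ_Q| = 2.

Equivalence classes: [india=kilo], [juliett=lima].
Quotient map π: X → X/∼ sends india ↦ [india=kilo], juliett ↦ [juliett=lima], kilo ↦ [india=kilo], lima ↦ [juliett=lima].
For each subset V ⊆ X/∼, compute π^{-1}(V) ⊆ X and check whether π^{-1}(V) ∈ τ. V is open in τ_Q iff π^{-1}(V) ∈ τ.
  V = {}: π^{-1}(V) = ∅ ∈ τ ✓.
  V = {[india=kilo]}: π^{-1}(V) = {india, kilo} ∉ τ ✗.
  V = {[juliett=lima]}: π^{-1}(V) = {juliett, lima} ∉ τ ✗.
  V = {[india=kilo], [juliett=lima]}: π^{-1}(V) = {india, juliett, kilo, lima} ∈ τ ✓.
Open sets in the quotient: τ_Q = {{}, {[india=kilo], [juliett=lima]}} (2 elements).


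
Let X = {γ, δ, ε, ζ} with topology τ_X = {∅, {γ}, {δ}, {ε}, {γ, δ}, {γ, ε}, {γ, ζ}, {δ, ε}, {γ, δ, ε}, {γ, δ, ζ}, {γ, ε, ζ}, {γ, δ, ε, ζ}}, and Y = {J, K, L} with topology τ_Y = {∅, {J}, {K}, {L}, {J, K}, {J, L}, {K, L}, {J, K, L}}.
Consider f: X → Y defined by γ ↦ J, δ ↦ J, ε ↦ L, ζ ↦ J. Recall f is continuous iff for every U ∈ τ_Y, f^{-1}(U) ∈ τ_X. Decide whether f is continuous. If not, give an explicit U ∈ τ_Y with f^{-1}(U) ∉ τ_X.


f IS continuous.

Compute f^{-1}(U) for each U ∈ τ_Y:
  U = ∅: f^{-1}(U) = ∅ ∈ τ_X ✓.
  U = {J}: f^{-1}(U) = {γ, δ, ζ} ∈ τ_X ✓.
  U = {K}: f^{-1}(U) = ∅ ∈ τ_X ✓.
  U = {L}: f^{-1}(U) = {ε} ∈ τ_X ✓.
  U = {J, K}: f^{-1}(U) = {γ, δ, ζ} ∈ τ_X ✓.
  U = {J, L}: f^{-1}(U) = {γ, δ, ε, ζ} ∈ τ_X ✓.
  U = {K, L}: f^{-1}(U) = {ε} ∈ τ_X ✓.
  U = {J, K, L}: f^{-1}(U) = {γ, δ, ε, ζ} ∈ τ_X ✓.
Every preimage lies in τ_X, so f IS continuous.


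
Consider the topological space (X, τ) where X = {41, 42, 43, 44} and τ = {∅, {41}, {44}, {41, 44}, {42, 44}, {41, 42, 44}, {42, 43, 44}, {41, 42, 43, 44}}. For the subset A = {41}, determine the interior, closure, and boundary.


int(A) = {41}, cl(A) = {41}, ∂A = ∅.

Closed sets in (X, τ) are complements of opens:
  closed(X, τ) = {∅, {41}, {43}, {41, 43}, {42, 43}, {41, 42, 43}, {42, 43, 44}, {41, 42, 43, 44}}.
int(A) = ⋃ {U ∈ τ : U ⊆ A}. Opens contained in A: ∅, {41}.
Taking the union of these: int(A) = {41}.
cl(A) = ⋂ {C closed : A ⊆ C}. Closed sets containing A: {41}, {41, 43}, {41, 42, 43}, {41, 42, 43, 44}.
Intersecting these: cl(A) = {41}.
∂A = cl(A) ∖ int(A) = {41} ∖ {41} = ∅.


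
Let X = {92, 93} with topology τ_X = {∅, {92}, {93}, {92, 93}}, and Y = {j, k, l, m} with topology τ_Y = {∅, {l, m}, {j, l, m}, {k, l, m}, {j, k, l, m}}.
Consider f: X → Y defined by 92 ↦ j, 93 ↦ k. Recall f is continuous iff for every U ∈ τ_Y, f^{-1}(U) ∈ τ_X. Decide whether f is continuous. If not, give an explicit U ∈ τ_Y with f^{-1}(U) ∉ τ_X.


f IS continuous.

Compute f^{-1}(U) for each U ∈ τ_Y:
  U = ∅: f^{-1}(U) = ∅ ∈ τ_X ✓.
  U = {l, m}: f^{-1}(U) = ∅ ∈ τ_X ✓.
  U = {j, l, m}: f^{-1}(U) = {92} ∈ τ_X ✓.
  U = {k, l, m}: f^{-1}(U) = {93} ∈ τ_X ✓.
  U = {j, k, l, m}: f^{-1}(U) = {92, 93} ∈ τ_X ✓.
Every preimage lies in τ_X, so f IS continuous.


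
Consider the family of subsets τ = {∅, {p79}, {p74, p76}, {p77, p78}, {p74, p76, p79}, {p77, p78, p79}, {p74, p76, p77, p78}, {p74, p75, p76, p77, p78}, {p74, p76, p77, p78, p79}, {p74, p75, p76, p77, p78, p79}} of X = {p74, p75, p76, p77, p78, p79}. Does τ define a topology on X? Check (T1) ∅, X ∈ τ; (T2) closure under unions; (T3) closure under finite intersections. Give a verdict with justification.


τ IS a topology on X.

Axiom (T1): ∅ ∈ τ? Yes; X ∈ τ? Yes.
Axiom (T2/T3): check pairwise unions and intersections of members of τ.
All pairwise intersections and unions checked — each lies in τ. Therefore τ satisfies (T1), (T2), (T3): it IS a topology on X.


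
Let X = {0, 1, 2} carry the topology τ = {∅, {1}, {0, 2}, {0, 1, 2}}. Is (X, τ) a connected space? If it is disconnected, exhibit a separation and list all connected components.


(X, τ) is disconnected; components = [{1}, {0, 2}].

Find clopen sets (U ∈ τ with X ∖ U ∈ τ):
  U = ∅, X ∖ U = {0, 1, 2} — both open, so U is clopen.
  U = {1}, X ∖ U = {0, 2} — both open, so U is clopen.
  U = {0, 2}, X ∖ U = {1} — both open, so U is clopen.
  U = {0, 1, 2}, X ∖ U = ∅ — both open, so U is clopen.
Nontrivial clopen(s) exist: e.g. {1}. So (X, τ) is disconnected.
Compute connected components by grouping points that agree on all clopens:
  component: {1}
  component: {0, 2}


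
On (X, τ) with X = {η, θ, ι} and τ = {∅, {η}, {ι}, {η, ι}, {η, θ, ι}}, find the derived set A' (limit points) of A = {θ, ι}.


A' = {θ}

For each x ∈ X, list the open sets U ∈ τ with x ∈ U, then check whether U ∩ (A ∖ {x}) ≠ ∅ for every such U.
  x = η: open {η} ∋ x has {η} ∩ (A ∖ {η}) = ∅, so x is NOT a limit point.
  x = θ: opens ∋ x are {η, θ, ι}; each meets A ∖ {θ}, so x IS a limit point.
  x = ι: open {ι} ∋ x has {ι} ∩ (A ∖ {ι}) = ∅, so x is NOT a limit point.
Collecting: A' = {θ}.


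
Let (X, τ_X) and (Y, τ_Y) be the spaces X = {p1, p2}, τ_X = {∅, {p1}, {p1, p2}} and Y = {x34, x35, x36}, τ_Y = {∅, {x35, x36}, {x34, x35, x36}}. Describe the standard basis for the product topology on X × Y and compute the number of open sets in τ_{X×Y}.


Basis B = {∅ × ∅, {p1} × {x35, x36}, {p1} × {x34, x35, x36}, {p1, p2} × {x35, x36}, {p1, p2} × {x34, x35, x36}}; |τ_{X×Y}| = 6.

Enumerate products U × V with U ∈ τ_X, V ∈ τ_Y (deduplicated):
  ∅ × ∅ = {} (∅)
  {p1} × {x35, x36} = {(p1,x35), (p1,x36)}
  {p1} × {x34, x35, x36} = {(p1,x34), (p1,x35), (p1,x36)}
  {p1, p2} × {x35, x36} = {(p1,x35), (p1,x36), (p2,x35), (p2,x36)}
  {p1, p2} × {x34, x35, x36} = {(p1,x34), (p1,x35), (p1,x36), (p2,x34), (p2,x35), (p2,x36)}
These 5 distinct sets form the basis B.
Close under arbitrary unions to get τ_{X×Y}; counting gives |τ_{X×Y}| = 6.


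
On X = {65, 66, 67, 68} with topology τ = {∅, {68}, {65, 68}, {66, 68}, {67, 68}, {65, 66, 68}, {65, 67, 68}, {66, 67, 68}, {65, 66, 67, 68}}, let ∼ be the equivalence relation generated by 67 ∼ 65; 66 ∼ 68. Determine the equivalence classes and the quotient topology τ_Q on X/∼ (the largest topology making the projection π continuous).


X/∼ = {[65=67], [66=68]}; |τ_Q| = 3.

Equivalence classes: [65=67], [66=68].
Quotient map π: X → X/∼ sends 65 ↦ [65=67], 66 ↦ [66=68], 67 ↦ [65=67], 68 ↦ [66=68].
For each subset V ⊆ X/∼, compute π^{-1}(V) ⊆ X and check whether π^{-1}(V) ∈ τ. V is open in τ_Q iff π^{-1}(V) ∈ τ.
  V = {}: π^{-1}(V) = ∅ ∈ τ ✓.
  V = {[65=67]}: π^{-1}(V) = {65, 67} ∉ τ ✗.
  V = {[66=68]}: π^{-1}(V) = {66, 68} ∈ τ ✓.
  V = {[65=67], [66=68]}: π^{-1}(V) = {65, 66, 67, 68} ∈ τ ✓.
Open sets in the quotient: τ_Q = {{}, {[66=68]}, {[65=67], [66=68]}} (3 elements).


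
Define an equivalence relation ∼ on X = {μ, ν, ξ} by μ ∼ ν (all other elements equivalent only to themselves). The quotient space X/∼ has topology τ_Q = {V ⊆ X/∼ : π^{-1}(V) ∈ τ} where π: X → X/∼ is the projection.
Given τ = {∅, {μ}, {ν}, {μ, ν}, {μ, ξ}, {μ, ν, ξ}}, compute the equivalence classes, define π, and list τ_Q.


X/∼ = {[μ=ν], [ξ]}; |τ_Q| = 3.

Equivalence classes: [μ=ν], [ξ].
Quotient map π: X → X/∼ sends μ ↦ [μ=ν], ν ↦ [μ=ν], ξ ↦ [ξ].
For each subset V ⊆ X/∼, compute π^{-1}(V) ⊆ X and check whether π^{-1}(V) ∈ τ. V is open in τ_Q iff π^{-1}(V) ∈ τ.
  V = {}: π^{-1}(V) = ∅ ∈ τ ✓.
  V = {[μ=ν]}: π^{-1}(V) = {μ, ν} ∈ τ ✓.
  V = {[ξ]}: π^{-1}(V) = {ξ} ∉ τ ✗.
  V = {[μ=ν], [ξ]}: π^{-1}(V) = {μ, ν, ξ} ∈ τ ✓.
Open sets in the quotient: τ_Q = {{}, {[μ=ν]}, {[μ=ν], [ξ]}} (3 elements).


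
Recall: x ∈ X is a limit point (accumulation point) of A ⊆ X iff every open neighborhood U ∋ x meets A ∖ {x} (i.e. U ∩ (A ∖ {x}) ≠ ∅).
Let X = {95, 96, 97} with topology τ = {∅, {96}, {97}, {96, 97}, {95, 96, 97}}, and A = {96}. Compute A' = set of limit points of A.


A' = {95}

For each x ∈ X, list the open sets U ∈ τ with x ∈ U, then check whether U ∩ (A ∖ {x}) ≠ ∅ for every such U.
  x = 95: opens ∋ x are {95, 96, 97}; each meets A ∖ {95}, so x IS a limit point.
  x = 96: open {96} ∋ x has {96} ∩ (A ∖ {96}) = ∅, so x is NOT a limit point.
  x = 97: open {97} ∋ x has {97} ∩ (A ∖ {97}) = ∅, so x is NOT a limit point.
Collecting: A' = {95}.


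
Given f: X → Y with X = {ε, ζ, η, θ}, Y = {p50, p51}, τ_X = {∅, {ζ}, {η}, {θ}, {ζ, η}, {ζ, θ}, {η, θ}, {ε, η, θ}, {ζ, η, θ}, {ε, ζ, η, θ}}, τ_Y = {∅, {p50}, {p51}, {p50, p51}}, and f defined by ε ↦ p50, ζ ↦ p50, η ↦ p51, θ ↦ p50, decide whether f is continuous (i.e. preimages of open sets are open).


f is NOT continuous.

Compute f^{-1}(U) for each U ∈ τ_Y:
  U = ∅: f^{-1}(U) = ∅ ∈ τ_X ✓.
  U = {p50}: f^{-1}(U) = {ε, ζ, θ} ∉ τ_X ✗.
  U = {p51}: f^{-1}(U) = {η} ∈ τ_X ✓.
  U = {p50, p51}: f^{-1}(U) = {ε, ζ, η, θ} ∈ τ_X ✓.
Found U = {p50} with f^{-1}(U) = {ε, ζ, θ} not in τ_X. Therefore f is NOT continuous.


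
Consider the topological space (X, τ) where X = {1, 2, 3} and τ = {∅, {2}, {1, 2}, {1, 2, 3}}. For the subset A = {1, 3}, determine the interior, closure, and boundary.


int(A) = ∅, cl(A) = {1, 3}, ∂A = {1, 3}.

Closed sets in (X, τ) are complements of opens:
  closed(X, τ) = {∅, {3}, {1, 3}, {1, 2, 3}}.
int(A) = ⋃ {U ∈ τ : U ⊆ A}. Opens contained in A: ∅.
Taking the union of these: int(A) = ∅.
cl(A) = ⋂ {C closed : A ⊆ C}. Closed sets containing A: {1, 3}, {1, 2, 3}.
Intersecting these: cl(A) = {1, 3}.
∂A = cl(A) ∖ int(A) = {1, 3} ∖ ∅ = {1, 3}.


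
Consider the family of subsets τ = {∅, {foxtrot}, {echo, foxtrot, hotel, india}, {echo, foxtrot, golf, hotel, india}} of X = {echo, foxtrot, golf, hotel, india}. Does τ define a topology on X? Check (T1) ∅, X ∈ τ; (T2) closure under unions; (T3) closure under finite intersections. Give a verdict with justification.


τ IS a topology on X.

Axiom (T1): ∅ ∈ τ? Yes; X ∈ τ? Yes.
Axiom (T2/T3): check pairwise unions and intersections of members of τ.
All pairwise intersections and unions checked — each lies in τ. Therefore τ satisfies (T1), (T2), (T3): it IS a topology on X.


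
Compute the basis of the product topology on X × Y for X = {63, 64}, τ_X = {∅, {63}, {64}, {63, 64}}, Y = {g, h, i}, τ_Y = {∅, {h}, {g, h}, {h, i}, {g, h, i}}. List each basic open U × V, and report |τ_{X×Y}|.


Basis B = {∅ × ∅, {63} × {h}, {64} × {h}, {63} × {g, h}, {63} × {h, i}, {63, 64} × {h}, {64} × {g, h}, {64} × {h, i}, {63} × {g, h, i}, {64} × {g, h, i}, {63, 64} × {g, h}, {63, 64} × {h, i}, {63, 64} × {g, h, i}}; |τ_{X×Y}| = 25.

Enumerate products U × V with U ∈ τ_X, V ∈ τ_Y (deduplicated):
  ∅ × ∅ = {} (∅)
  {63} × {h} = {(63,h)}
  {64} × {h} = {(64,h)}
  {63} × {g, h} = {(63,g), (63,h)}
  {63} × {h, i} = {(63,h), (63,i)}
  {63, 64} × {h} = {(63,h), (64,h)}
  {64} × {g, h} = {(64,g), (64,h)}
  {64} × {h, i} = {(64,h), (64,i)}
  {63} × {g, h, i} = {(63,g), (63,h), (63,i)}
  {64} × {g, h, i} = {(64,g), (64,h), (64,i)}
  {63, 64} × {g, h} = {(63,g), (63,h), (64,g), (64,h)}
  {63, 64} × {h, i} = {(63,h), (63,i), (64,h), (64,i)}
  {63, 64} × {g, h, i} = {(63,g), (63,h), (63,i), (64,g), (64,h), (64,i)}
These 13 distinct sets form the basis B.
Close under arbitrary unions to get τ_{X×Y}; counting gives |τ_{X×Y}| = 25.


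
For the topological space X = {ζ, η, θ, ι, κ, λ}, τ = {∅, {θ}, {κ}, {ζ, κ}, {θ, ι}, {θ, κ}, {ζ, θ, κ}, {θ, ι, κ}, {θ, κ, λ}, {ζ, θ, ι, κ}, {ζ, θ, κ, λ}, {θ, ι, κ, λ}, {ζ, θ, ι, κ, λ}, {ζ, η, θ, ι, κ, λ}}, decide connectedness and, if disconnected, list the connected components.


(X, τ) is connected.

Find clopen sets (U ∈ τ with X ∖ U ∈ τ):
  U = ∅, X ∖ U = {ζ, η, θ, ι, κ, λ} — both open, so U is clopen.
  U = {ζ, η, θ, ι, κ, λ}, X ∖ U = ∅ — both open, so U is clopen.
Only trivial clopens (∅ and X) exist, so (X, τ) is connected.
Compute connected components by grouping points that agree on all clopens:
  component: {ζ, η, θ, ι, κ, λ}


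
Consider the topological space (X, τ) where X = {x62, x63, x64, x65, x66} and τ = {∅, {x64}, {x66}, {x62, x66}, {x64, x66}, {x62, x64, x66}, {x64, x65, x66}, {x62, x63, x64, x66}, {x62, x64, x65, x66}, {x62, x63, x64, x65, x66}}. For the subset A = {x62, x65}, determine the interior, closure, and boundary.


int(A) = ∅, cl(A) = {x62, x63, x65}, ∂A = {x62, x63, x65}.

Closed sets in (X, τ) are complements of opens:
  closed(X, τ) = {∅, {x63}, {x65}, {x62, x63}, {x63, x65}, {x62, x63, x65}, {x63, x64, x65}, {x62, x63, x64, x65}, {x62, x63, x65, x66}, {x62, x63, x64, x65, x66}}.
int(A) = ⋃ {U ∈ τ : U ⊆ A}. Opens contained in A: ∅.
Taking the union of these: int(A) = ∅.
cl(A) = ⋂ {C closed : A ⊆ C}. Closed sets containing A: {x62, x63, x65}, {x62, x63, x64, x65}, {x62, x63, x65, x66}, {x62, x63, x64, x65, x66}.
Intersecting these: cl(A) = {x62, x63, x65}.
∂A = cl(A) ∖ int(A) = {x62, x63, x65} ∖ ∅ = {x62, x63, x65}.


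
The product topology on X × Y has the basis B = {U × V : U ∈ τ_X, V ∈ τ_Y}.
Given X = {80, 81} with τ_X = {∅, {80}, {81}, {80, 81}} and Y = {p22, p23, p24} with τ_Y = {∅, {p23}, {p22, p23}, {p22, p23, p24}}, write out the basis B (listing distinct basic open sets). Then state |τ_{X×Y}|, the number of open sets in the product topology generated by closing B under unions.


Basis B = {∅ × ∅, {80} × {p23}, {81} × {p23}, {80} × {p22, p23}, {80, 81} × {p23}, {81} × {p22, p23}, {80} × {p22, p23, p24}, {81} × {p22, p23, p24}, {80, 81} × {p22, p23}, {80, 81} × {p22, p23, p24}}; |τ_{X×Y}| = 16.

Enumerate products U × V with U ∈ τ_X, V ∈ τ_Y (deduplicated):
  ∅ × ∅ = {} (∅)
  {80} × {p23} = {(80,p23)}
  {81} × {p23} = {(81,p23)}
  {80} × {p22, p23} = {(80,p22), (80,p23)}
  {80, 81} × {p23} = {(80,p23), (81,p23)}
  {81} × {p22, p23} = {(81,p22), (81,p23)}
  {80} × {p22, p23, p24} = {(80,p22), (80,p23), (80,p24)}
  {81} × {p22, p23, p24} = {(81,p22), (81,p23), (81,p24)}
  {80, 81} × {p22, p23} = {(80,p22), (80,p23), (81,p22), (81,p23)}
  {80, 81} × {p22, p23, p24} = {(80,p22), (80,p23), (80,p24), (81,p22), (81,p23), (81,p24)}
These 10 distinct sets form the basis B.
Close under arbitrary unions to get τ_{X×Y}; counting gives |τ_{X×Y}| = 16.


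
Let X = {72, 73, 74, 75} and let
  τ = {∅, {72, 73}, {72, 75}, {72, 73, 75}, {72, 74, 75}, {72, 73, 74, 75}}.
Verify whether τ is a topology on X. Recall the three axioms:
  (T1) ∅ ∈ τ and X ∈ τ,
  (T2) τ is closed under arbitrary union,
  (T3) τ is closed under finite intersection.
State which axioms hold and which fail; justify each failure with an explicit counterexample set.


τ is NOT a topology on X.

Axiom (T1): ∅ ∈ τ? Yes; X ∈ τ? Yes.
Axiom (T2/T3): check pairwise unions and intersections of members of τ.
Counterexample for (T3): {72, 73} ∩ {72, 75} = {72} ∉ τ. Therefore τ is NOT a topology.


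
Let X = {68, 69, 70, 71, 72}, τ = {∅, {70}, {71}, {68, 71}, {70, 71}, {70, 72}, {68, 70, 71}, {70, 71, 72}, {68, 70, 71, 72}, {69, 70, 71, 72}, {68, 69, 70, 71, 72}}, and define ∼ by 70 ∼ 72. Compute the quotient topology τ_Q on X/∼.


X/∼ = {[68], [69], [70=72], [71]}; |τ_Q| = 8.

Equivalence classes: [68], [69], [70=72], [71].
Quotient map π: X → X/∼ sends 68 ↦ [68], 69 ↦ [69], 70 ↦ [70=72], 71 ↦ [71], 72 ↦ [70=72].
For each subset V ⊆ X/∼, compute π^{-1}(V) ⊆ X and check whether π^{-1}(V) ∈ τ. V is open in τ_Q iff π^{-1}(V) ∈ τ.
  V = {}: π^{-1}(V) = ∅ ∈ τ ✓.
  V = {[68]}: π^{-1}(V) = {68} ∉ τ ✗.
  V = {[69]}: π^{-1}(V) = {69} ∉ τ ✗.
  V = {[68], [69]}: π^{-1}(V) = {68, 69} ∉ τ ✗.
  V = {[70=72]}: π^{-1}(V) = {70, 72} ∈ τ ✓.
  V = {[68], [70=72]}: π^{-1}(V) = {68, 70, 72} ∉ τ ✗.
  V = {[69], [70=72]}: π^{-1}(V) = {69, 70, 72} ∉ τ ✗.
  V = {[68], [69], [70=72]}: π^{-1}(V) = {68, 69, 70, 72} ∉ τ ✗.
  V = {[71]}: π^{-1}(V) = {71} ∈ τ ✓.
  V = {[68], [71]}: π^{-1}(V) = {68, 71} ∈ τ ✓.
  V = {[69], [71]}: π^{-1}(V) = {69, 71} ∉ τ ✗.
  V = {[68], [69], [71]}: π^{-1}(V) = {68, 69, 71} ∉ τ ✗.
  V = {[70=72], [71]}: π^{-1}(V) = {70, 71, 72} ∈ τ ✓.
  V = {[68], [70=72], [71]}: π^{-1}(V) = {68, 70, 71, 72} ∈ τ ✓.
  V = {[69], [70=72], [71]}: π^{-1}(V) = {69, 70, 71, 72} ∈ τ ✓.
  V = {[68], [69], [70=72], [71]}: π^{-1}(V) = {68, 69, 70, 71, 72} ∈ τ ✓.
Open sets in the quotient: τ_Q = {{}, {[70=72]}, {[71]}, {[68], [71]}, {[70=72], [71]}, {[68], [70=72], [71]}, {[69], [70=72], [71]}, {[68], [69], [70=72], [71]}} (8 elements).


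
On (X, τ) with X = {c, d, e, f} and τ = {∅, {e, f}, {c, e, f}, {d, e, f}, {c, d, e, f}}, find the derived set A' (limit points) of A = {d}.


A' = ∅

For each x ∈ X, list the open sets U ∈ τ with x ∈ U, then check whether U ∩ (A ∖ {x}) ≠ ∅ for every such U.
  x = c: open {c, e, f} ∋ x has {c, e, f} ∩ (A ∖ {c}) = ∅, so x is NOT a limit point.
  x = d: open {d, e, f} ∋ x has {d, e, f} ∩ (A ∖ {d}) = ∅, so x is NOT a limit point.
  x = e: open {e, f} ∋ x has {e, f} ∩ (A ∖ {e}) = ∅, so x is NOT a limit point.
  x = f: open {e, f} ∋ x has {e, f} ∩ (A ∖ {f}) = ∅, so x is NOT a limit point.
Collecting: A' = ∅.


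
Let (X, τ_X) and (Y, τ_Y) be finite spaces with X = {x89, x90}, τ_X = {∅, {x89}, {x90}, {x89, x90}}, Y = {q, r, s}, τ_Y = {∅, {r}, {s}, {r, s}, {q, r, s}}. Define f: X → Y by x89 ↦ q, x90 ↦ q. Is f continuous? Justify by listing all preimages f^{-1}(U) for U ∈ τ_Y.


f IS continuous.

Compute f^{-1}(U) for each U ∈ τ_Y:
  U = ∅: f^{-1}(U) = ∅ ∈ τ_X ✓.
  U = {r}: f^{-1}(U) = ∅ ∈ τ_X ✓.
  U = {s}: f^{-1}(U) = ∅ ∈ τ_X ✓.
  U = {r, s}: f^{-1}(U) = ∅ ∈ τ_X ✓.
  U = {q, r, s}: f^{-1}(U) = {x89, x90} ∈ τ_X ✓.
Every preimage lies in τ_X, so f IS continuous.


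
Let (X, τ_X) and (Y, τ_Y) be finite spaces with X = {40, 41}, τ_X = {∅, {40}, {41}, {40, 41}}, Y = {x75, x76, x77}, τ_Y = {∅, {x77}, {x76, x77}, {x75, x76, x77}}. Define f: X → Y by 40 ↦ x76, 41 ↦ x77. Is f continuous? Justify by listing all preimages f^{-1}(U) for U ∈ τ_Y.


f IS continuous.

Compute f^{-1}(U) for each U ∈ τ_Y:
  U = ∅: f^{-1}(U) = ∅ ∈ τ_X ✓.
  U = {x77}: f^{-1}(U) = {41} ∈ τ_X ✓.
  U = {x76, x77}: f^{-1}(U) = {40, 41} ∈ τ_X ✓.
  U = {x75, x76, x77}: f^{-1}(U) = {40, 41} ∈ τ_X ✓.
Every preimage lies in τ_X, so f IS continuous.


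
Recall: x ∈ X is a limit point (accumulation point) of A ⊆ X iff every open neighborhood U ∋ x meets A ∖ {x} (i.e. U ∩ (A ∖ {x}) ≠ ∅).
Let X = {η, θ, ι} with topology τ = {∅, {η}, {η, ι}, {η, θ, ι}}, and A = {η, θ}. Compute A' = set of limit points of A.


A' = {θ, ι}

For each x ∈ X, list the open sets U ∈ τ with x ∈ U, then check whether U ∩ (A ∖ {x}) ≠ ∅ for every such U.
  x = η: open {η} ∋ x has {η} ∩ (A ∖ {η}) = ∅, so x is NOT a limit point.
  x = θ: opens ∋ x are {η, θ, ι}; each meets A ∖ {θ}, so x IS a limit point.
  x = ι: opens ∋ x are {η, ι}, {η, θ, ι}; each meets A ∖ {ι}, so x IS a limit point.
Collecting: A' = {θ, ι}.


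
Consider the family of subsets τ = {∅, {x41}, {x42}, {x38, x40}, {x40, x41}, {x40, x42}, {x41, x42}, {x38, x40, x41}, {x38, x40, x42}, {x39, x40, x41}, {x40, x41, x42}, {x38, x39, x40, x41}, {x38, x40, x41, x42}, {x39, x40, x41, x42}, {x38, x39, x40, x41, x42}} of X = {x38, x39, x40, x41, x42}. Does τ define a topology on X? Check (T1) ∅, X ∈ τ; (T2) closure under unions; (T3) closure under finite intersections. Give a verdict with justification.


τ is NOT a topology on X.

Axiom (T1): ∅ ∈ τ? Yes; X ∈ τ? Yes.
Axiom (T2/T3): check pairwise unions and intersections of members of τ.
Counterexample for (T3): {x38, x40} ∩ {x40, x41} = {x40} ∉ τ. Therefore τ is NOT a topology.


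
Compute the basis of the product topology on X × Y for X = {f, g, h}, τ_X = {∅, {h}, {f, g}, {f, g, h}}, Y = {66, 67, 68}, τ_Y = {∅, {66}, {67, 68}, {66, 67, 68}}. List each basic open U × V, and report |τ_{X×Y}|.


Basis B = {∅ × ∅, {h} × {66}, {f, g} × {66}, {h} × {67, 68}, {f, g, h} × {66}, {h} × {66, 67, 68}, {f, g} × {67, 68}, {f, g} × {66, 67, 68}, {f, g, h} × {67, 68}, {f, g, h} × {66, 67, 68}}; |τ_{X×Y}| = 16.

Enumerate products U × V with U ∈ τ_X, V ∈ τ_Y (deduplicated):
  ∅ × ∅ = {} (∅)
  {h} × {66} = {(h,66)}
  {f, g} × {66} = {(f,66), (g,66)}
  {h} × {67, 68} = {(h,67), (h,68)}
  {f, g, h} × {66} = {(f,66), (g,66), (h,66)}
  {h} × {66, 67, 68} = {(h,66), (h,67), (h,68)}
  {f, g} × {67, 68} = {(f,67), (f,68), (g,67), (g,68)}
  {f, g} × {66, 67, 68} = {(f,66), (f,67), (f,68), (g,66), (g,67), (g,68)}
  {f, g, h} × {67, 68} = {(f,67), (f,68), (g,67), (g,68), (h,67), (h,68)}
  {f, g, h} × {66, 67, 68} = {(f,66), (f,67), (f,68), (g,66), (g,67), (g,68), (h,66), (h,67), (h,68)}
These 10 distinct sets form the basis B.
Close under arbitrary unions to get τ_{X×Y}; counting gives |τ_{X×Y}| = 16.


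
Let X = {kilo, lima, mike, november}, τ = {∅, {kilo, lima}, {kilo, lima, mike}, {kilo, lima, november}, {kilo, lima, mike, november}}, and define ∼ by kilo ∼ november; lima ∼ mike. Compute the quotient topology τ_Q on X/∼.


X/∼ = {[kilo=november], [lima=mike]}; |τ_Q| = 2.

Equivalence classes: [kilo=november], [lima=mike].
Quotient map π: X → X/∼ sends kilo ↦ [kilo=november], lima ↦ [lima=mike], mike ↦ [lima=mike], november ↦ [kilo=november].
For each subset V ⊆ X/∼, compute π^{-1}(V) ⊆ X and check whether π^{-1}(V) ∈ τ. V is open in τ_Q iff π^{-1}(V) ∈ τ.
  V = {}: π^{-1}(V) = ∅ ∈ τ ✓.
  V = {[kilo=november]}: π^{-1}(V) = {kilo, november} ∉ τ ✗.
  V = {[lima=mike]}: π^{-1}(V) = {lima, mike} ∉ τ ✗.
  V = {[kilo=november], [lima=mike]}: π^{-1}(V) = {kilo, lima, mike, november} ∈ τ ✓.
Open sets in the quotient: τ_Q = {{}, {[kilo=november], [lima=mike]}} (2 elements).


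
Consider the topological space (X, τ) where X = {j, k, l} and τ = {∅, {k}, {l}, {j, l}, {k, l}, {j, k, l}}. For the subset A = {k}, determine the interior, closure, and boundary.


int(A) = {k}, cl(A) = {k}, ∂A = ∅.

Closed sets in (X, τ) are complements of opens:
  closed(X, τ) = {∅, {j}, {k}, {j, k}, {j, l}, {j, k, l}}.
int(A) = ⋃ {U ∈ τ : U ⊆ A}. Opens contained in A: ∅, {k}.
Taking the union of these: int(A) = {k}.
cl(A) = ⋂ {C closed : A ⊆ C}. Closed sets containing A: {k}, {j, k}, {j, k, l}.
Intersecting these: cl(A) = {k}.
∂A = cl(A) ∖ int(A) = {k} ∖ {k} = ∅.


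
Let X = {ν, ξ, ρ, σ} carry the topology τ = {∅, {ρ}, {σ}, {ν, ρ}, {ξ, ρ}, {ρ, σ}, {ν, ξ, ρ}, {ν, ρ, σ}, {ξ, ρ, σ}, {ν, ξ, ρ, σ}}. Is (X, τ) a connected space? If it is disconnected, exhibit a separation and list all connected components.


(X, τ) is disconnected; components = [{σ}, {ν, ξ, ρ}].

Find clopen sets (U ∈ τ with X ∖ U ∈ τ):
  U = ∅, X ∖ U = {ν, ξ, ρ, σ} — both open, so U is clopen.
  U = {σ}, X ∖ U = {ν, ξ, ρ} — both open, so U is clopen.
  U = {ν, ξ, ρ}, X ∖ U = {σ} — both open, so U is clopen.
  U = {ν, ξ, ρ, σ}, X ∖ U = ∅ — both open, so U is clopen.
Nontrivial clopen(s) exist: e.g. {σ}. So (X, τ) is disconnected.
Compute connected components by grouping points that agree on all clopens:
  component: {σ}
  component: {ν, ξ, ρ}


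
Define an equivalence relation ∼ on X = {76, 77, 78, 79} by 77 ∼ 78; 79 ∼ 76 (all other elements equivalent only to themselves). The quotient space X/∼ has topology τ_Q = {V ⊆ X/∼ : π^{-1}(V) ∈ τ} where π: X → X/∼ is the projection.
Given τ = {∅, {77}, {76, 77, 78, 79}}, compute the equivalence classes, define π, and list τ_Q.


X/∼ = {[76=79], [77=78]}; |τ_Q| = 2.

Equivalence classes: [76=79], [77=78].
Quotient map π: X → X/∼ sends 76 ↦ [76=79], 77 ↦ [77=78], 78 ↦ [77=78], 79 ↦ [76=79].
For each subset V ⊆ X/∼, compute π^{-1}(V) ⊆ X and check whether π^{-1}(V) ∈ τ. V is open in τ_Q iff π^{-1}(V) ∈ τ.
  V = {}: π^{-1}(V) = ∅ ∈ τ ✓.
  V = {[76=79]}: π^{-1}(V) = {76, 79} ∉ τ ✗.
  V = {[77=78]}: π^{-1}(V) = {77, 78} ∉ τ ✗.
  V = {[76=79], [77=78]}: π^{-1}(V) = {76, 77, 78, 79} ∈ τ ✓.
Open sets in the quotient: τ_Q = {{}, {[76=79], [77=78]}} (2 elements).


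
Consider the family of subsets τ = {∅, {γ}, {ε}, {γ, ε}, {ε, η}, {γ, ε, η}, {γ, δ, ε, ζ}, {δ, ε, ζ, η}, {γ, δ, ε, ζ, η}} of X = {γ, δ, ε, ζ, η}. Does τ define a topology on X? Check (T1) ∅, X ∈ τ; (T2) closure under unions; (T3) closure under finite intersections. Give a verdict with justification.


τ is NOT a topology on X.

Axiom (T1): ∅ ∈ τ? Yes; X ∈ τ? Yes.
Axiom (T2/T3): check pairwise unions and intersections of members of τ.
Counterexample for (T3): {γ, δ, ε, ζ} ∩ {δ, ε, ζ, η} = {δ, ε, ζ} ∉ τ. Therefore τ is NOT a topology.


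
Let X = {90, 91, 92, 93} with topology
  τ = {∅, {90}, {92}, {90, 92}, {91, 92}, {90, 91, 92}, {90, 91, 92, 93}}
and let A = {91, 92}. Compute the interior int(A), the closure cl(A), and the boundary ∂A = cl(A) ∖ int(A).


int(A) = {91, 92}, cl(A) = {91, 92, 93}, ∂A = {93}.

Closed sets in (X, τ) are complements of opens:
  closed(X, τ) = {∅, {93}, {90, 93}, {91, 93}, {90, 91, 93}, {91, 92, 93}, {90, 91, 92, 93}}.
int(A) = ⋃ {U ∈ τ : U ⊆ A}. Opens contained in A: ∅, {92}, {91, 92}.
Taking the union of these: int(A) = {91, 92}.
cl(A) = ⋂ {C closed : A ⊆ C}. Closed sets containing A: {91, 92, 93}, {90, 91, 92, 93}.
Intersecting these: cl(A) = {91, 92, 93}.
∂A = cl(A) ∖ int(A) = {91, 92, 93} ∖ {91, 92} = {93}.


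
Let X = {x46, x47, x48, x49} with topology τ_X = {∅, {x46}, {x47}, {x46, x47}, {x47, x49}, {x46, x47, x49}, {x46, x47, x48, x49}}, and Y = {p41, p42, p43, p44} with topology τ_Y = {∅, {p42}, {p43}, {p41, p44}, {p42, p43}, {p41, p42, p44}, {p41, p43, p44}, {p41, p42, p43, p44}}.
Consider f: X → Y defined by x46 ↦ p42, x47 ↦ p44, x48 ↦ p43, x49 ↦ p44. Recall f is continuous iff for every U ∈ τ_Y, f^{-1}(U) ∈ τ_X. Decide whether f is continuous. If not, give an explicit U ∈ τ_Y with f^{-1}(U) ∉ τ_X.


f is NOT continuous.

Compute f^{-1}(U) for each U ∈ τ_Y:
  U = ∅: f^{-1}(U) = ∅ ∈ τ_X ✓.
  U = {p42}: f^{-1}(U) = {x46} ∈ τ_X ✓.
  U = {p43}: f^{-1}(U) = {x48} ∉ τ_X ✗.
  U = {p41, p44}: f^{-1}(U) = {x47, x49} ∈ τ_X ✓.
  U = {p42, p43}: f^{-1}(U) = {x46, x48} ∉ τ_X ✗.
  U = {p41, p42, p44}: f^{-1}(U) = {x46, x47, x49} ∈ τ_X ✓.
  U = {p41, p43, p44}: f^{-1}(U) = {x47, x48, x49} ∉ τ_X ✗.
  U = {p41, p42, p43, p44}: f^{-1}(U) = {x46, x47, x48, x49} ∈ τ_X ✓.
Found U = {p43} with f^{-1}(U) = {x48} not in τ_X. Therefore f is NOT continuous.


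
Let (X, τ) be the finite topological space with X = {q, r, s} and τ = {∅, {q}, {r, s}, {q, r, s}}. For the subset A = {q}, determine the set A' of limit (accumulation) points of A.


A' = ∅

For each x ∈ X, list the open sets U ∈ τ with x ∈ U, then check whether U ∩ (A ∖ {x}) ≠ ∅ for every such U.
  x = q: open {q} ∋ x has {q} ∩ (A ∖ {q}) = ∅, so x is NOT a limit point.
  x = r: open {r, s} ∋ x has {r, s} ∩ (A ∖ {r}) = ∅, so x is NOT a limit point.
  x = s: open {r, s} ∋ x has {r, s} ∩ (A ∖ {s}) = ∅, so x is NOT a limit point.
Collecting: A' = ∅.


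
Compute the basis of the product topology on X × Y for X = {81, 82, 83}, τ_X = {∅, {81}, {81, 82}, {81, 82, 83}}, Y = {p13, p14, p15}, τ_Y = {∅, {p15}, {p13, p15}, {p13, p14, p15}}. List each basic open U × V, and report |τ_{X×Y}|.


Basis B = {∅ × ∅, {81} × {p15}, {81} × {p13, p15}, {81, 82} × {p15}, {81} × {p13, p14, p15}, {81, 82, 83} × {p15}, {81, 82} × {p13, p15}, {81, 82} × {p13, p14, p15}, {81, 82, 83} × {p13, p15}, {81, 82, 83} × {p13, p14, p15}}; |τ_{X×Y}| = 20.

Enumerate products U × V with U ∈ τ_X, V ∈ τ_Y (deduplicated):
  ∅ × ∅ = {} (∅)
  {81} × {p15} = {(81,p15)}
  {81} × {p13, p15} = {(81,p13), (81,p15)}
  {81, 82} × {p15} = {(81,p15), (82,p15)}
  {81} × {p13, p14, p15} = {(81,p13), (81,p14), (81,p15)}
  {81, 82, 83} × {p15} = {(81,p15), (82,p15), (83,p15)}
  {81, 82} × {p13, p15} = {(81,p13), (81,p15), (82,p13), (82,p15)}
  {81, 82} × {p13, p14, p15} = {(81,p13), (81,p14), (81,p15), (82,p13), (82,p14), (82,p15)}
  {81, 82, 83} × {p13, p15} = {(81,p13), (81,p15), (82,p13), (82,p15), (83,p13), (83,p15)}
  {81, 82, 83} × {p13, p14, p15} = {(81,p13), (81,p14), (81,p15), (82,p13), (82,p14), (82,p15), (83,p13), (83,p14), (83,p15)}
These 10 distinct sets form the basis B.
Close under arbitrary unions to get τ_{X×Y}; counting gives |τ_{X×Y}| = 20.


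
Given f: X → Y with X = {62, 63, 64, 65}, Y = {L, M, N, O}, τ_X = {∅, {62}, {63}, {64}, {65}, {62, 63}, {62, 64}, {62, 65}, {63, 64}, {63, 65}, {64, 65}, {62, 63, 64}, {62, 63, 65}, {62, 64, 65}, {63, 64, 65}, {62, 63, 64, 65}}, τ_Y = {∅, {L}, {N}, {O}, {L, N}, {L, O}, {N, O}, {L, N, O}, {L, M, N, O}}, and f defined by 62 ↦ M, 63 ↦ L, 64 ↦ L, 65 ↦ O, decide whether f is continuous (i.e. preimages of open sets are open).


f IS continuous.

Compute f^{-1}(U) for each U ∈ τ_Y:
  U = ∅: f^{-1}(U) = ∅ ∈ τ_X ✓.
  U = {L}: f^{-1}(U) = {63, 64} ∈ τ_X ✓.
  U = {N}: f^{-1}(U) = ∅ ∈ τ_X ✓.
  U = {O}: f^{-1}(U) = {65} ∈ τ_X ✓.
  U = {L, N}: f^{-1}(U) = {63, 64} ∈ τ_X ✓.
  U = {L, O}: f^{-1}(U) = {63, 64, 65} ∈ τ_X ✓.
  U = {N, O}: f^{-1}(U) = {65} ∈ τ_X ✓.
  U = {L, N, O}: f^{-1}(U) = {63, 64, 65} ∈ τ_X ✓.
  U = {L, M, N, O}: f^{-1}(U) = {62, 63, 64, 65} ∈ τ_X ✓.
Every preimage lies in τ_X, so f IS continuous.


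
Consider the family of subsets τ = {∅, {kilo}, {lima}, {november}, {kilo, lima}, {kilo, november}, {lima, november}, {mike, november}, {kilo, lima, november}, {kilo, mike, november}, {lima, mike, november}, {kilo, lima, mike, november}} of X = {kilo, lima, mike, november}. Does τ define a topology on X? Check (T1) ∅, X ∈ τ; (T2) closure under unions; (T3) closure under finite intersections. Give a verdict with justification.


τ IS a topology on X.

Axiom (T1): ∅ ∈ τ? Yes; X ∈ τ? Yes.
Axiom (T2/T3): check pairwise unions and intersections of members of τ.
All pairwise intersections and unions checked — each lies in τ. Therefore τ satisfies (T1), (T2), (T3): it IS a topology on X.


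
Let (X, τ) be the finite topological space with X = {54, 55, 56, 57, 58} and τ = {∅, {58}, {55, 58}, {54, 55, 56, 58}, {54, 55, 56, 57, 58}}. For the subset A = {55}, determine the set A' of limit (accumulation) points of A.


A' = {54, 56, 57}

For each x ∈ X, list the open sets U ∈ τ with x ∈ U, then check whether U ∩ (A ∖ {x}) ≠ ∅ for every such U.
  x = 54: opens ∋ x are {54, 55, 56, 58}, {54, 55, 56, 57, 58}; each meets A ∖ {54}, so x IS a limit point.
  x = 55: open {55, 58} ∋ x has {55, 58} ∩ (A ∖ {55}) = ∅, so x is NOT a limit point.
  x = 56: opens ∋ x are {54, 55, 56, 58}, {54, 55, 56, 57, 58}; each meets A ∖ {56}, so x IS a limit point.
  x = 57: opens ∋ x are {54, 55, 56, 57, 58}; each meets A ∖ {57}, so x IS a limit point.
  x = 58: open {58} ∋ x has {58} ∩ (A ∖ {58}) = ∅, so x is NOT a limit point.
Collecting: A' = {54, 56, 57}.


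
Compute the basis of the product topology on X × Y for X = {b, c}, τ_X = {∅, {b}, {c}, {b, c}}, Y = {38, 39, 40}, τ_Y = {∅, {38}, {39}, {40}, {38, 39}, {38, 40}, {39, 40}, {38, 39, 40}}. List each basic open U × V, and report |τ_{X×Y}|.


Basis B = {∅ × ∅, {b} × {38}, {b} × {39}, {b} × {40}, {c} × {38}, {c} × {39}, {c} × {40}, {b} × {38, 39}, {b} × {38, 40}, {b, c} × {38}, {b} × {39, 40}, {b, c} × {39}, {b, c} × {40}, {c} × {38, 39}, {c} × {38, 40}, {c} × {39, 40}, {b} × {38, 39, 40}, {c} × {38, 39, 40}, {b, c} × {38, 39}, {b, c} × {38, 40}, {b, c} × {39, 40}, {b, c} × {38, 39, 40}}; |τ_{X×Y}| = 64.

Enumerate products U × V with U ∈ τ_X, V ∈ τ_Y (deduplicated):
  ∅ × ∅ = {} (∅)
  {b} × {38} = {(b,38)}
  {b} × {39} = {(b,39)}
  {b} × {40} = {(b,40)}
  {c} × {38} = {(c,38)}
  {c} × {39} = {(c,39)}
  {c} × {40} = {(c,40)}
  {b} × {38, 39} = {(b,38), (b,39)}
  {b} × {38, 40} = {(b,38), (b,40)}
  {b, c} × {38} = {(b,38), (c,38)}
  {b} × {39, 40} = {(b,39), (b,40)}
  {b, c} × {39} = {(b,39), (c,39)}
  {b, c} × {40} = {(b,40), (c,40)}
  {c} × {38, 39} = {(c,38), (c,39)}
  {c} × {38, 40} = {(c,38), (c,40)}
  {c} × {39, 40} = {(c,39), (c,40)}
  {b} × {38, 39, 40} = {(b,38), (b,39), (b,40)}
  {c} × {38, 39, 40} = {(c,38), (c,39), (c,40)}
  {b, c} × {38, 39} = {(b,38), (b,39), (c,38), (c,39)}
  {b, c} × {38, 40} = {(b,38), (b,40), (c,38), (c,40)}
  {b, c} × {39, 40} = {(b,39), (b,40), (c,39), (c,40)}
  {b, c} × {38, 39, 40} = {(b,38), (b,39), (b,40), (c,38), (c,39), (c,40)}
These 22 distinct sets form the basis B.
Close under arbitrary unions to get τ_{X×Y}; counting gives |τ_{X×Y}| = 64.


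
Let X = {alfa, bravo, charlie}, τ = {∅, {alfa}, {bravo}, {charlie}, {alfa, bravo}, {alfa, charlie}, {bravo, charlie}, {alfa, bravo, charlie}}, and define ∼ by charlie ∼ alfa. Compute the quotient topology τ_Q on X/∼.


X/∼ = {[alfa=charlie], [bravo]}; |τ_Q| = 4.

Equivalence classes: [alfa=charlie], [bravo].
Quotient map π: X → X/∼ sends alfa ↦ [alfa=charlie], bravo ↦ [bravo], charlie ↦ [alfa=charlie].
For each subset V ⊆ X/∼, compute π^{-1}(V) ⊆ X and check whether π^{-1}(V) ∈ τ. V is open in τ_Q iff π^{-1}(V) ∈ τ.
  V = {}: π^{-1}(V) = ∅ ∈ τ ✓.
  V = {[alfa=charlie]}: π^{-1}(V) = {alfa, charlie} ∈ τ ✓.
  V = {[bravo]}: π^{-1}(V) = {bravo} ∈ τ ✓.
  V = {[alfa=charlie], [bravo]}: π^{-1}(V) = {alfa, bravo, charlie} ∈ τ ✓.
Open sets in the quotient: τ_Q = {{}, {[alfa=charlie]}, {[bravo]}, {[alfa=charlie], [bravo]}} (4 elements).


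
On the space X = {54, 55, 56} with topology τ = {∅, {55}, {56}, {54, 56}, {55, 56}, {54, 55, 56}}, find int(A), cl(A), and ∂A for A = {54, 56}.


int(A) = {54, 56}, cl(A) = {54, 56}, ∂A = ∅.

Closed sets in (X, τ) are complements of opens:
  closed(X, τ) = {∅, {54}, {55}, {54, 55}, {54, 56}, {54, 55, 56}}.
int(A) = ⋃ {U ∈ τ : U ⊆ A}. Opens contained in A: ∅, {56}, {54, 56}.
Taking the union of these: int(A) = {54, 56}.
cl(A) = ⋂ {C closed : A ⊆ C}. Closed sets containing A: {54, 56}, {54, 55, 56}.
Intersecting these: cl(A) = {54, 56}.
∂A = cl(A) ∖ int(A) = {54, 56} ∖ {54, 56} = ∅.
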